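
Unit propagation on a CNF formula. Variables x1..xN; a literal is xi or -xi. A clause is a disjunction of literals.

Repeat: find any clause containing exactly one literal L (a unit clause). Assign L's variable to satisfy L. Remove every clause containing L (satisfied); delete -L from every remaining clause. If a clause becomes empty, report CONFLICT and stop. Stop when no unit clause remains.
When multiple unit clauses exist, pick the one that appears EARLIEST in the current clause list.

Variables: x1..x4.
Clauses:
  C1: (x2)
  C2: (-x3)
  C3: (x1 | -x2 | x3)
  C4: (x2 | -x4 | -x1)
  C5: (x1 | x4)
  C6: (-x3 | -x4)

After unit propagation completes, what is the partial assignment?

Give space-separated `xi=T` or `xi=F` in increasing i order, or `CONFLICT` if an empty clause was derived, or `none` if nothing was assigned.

Answer: x1=T x2=T x3=F

Derivation:
unit clause [2] forces x2=T; simplify:
  drop -2 from [1, -2, 3] -> [1, 3]
  satisfied 2 clause(s); 4 remain; assigned so far: [2]
unit clause [-3] forces x3=F; simplify:
  drop 3 from [1, 3] -> [1]
  satisfied 2 clause(s); 2 remain; assigned so far: [2, 3]
unit clause [1] forces x1=T; simplify:
  satisfied 2 clause(s); 0 remain; assigned so far: [1, 2, 3]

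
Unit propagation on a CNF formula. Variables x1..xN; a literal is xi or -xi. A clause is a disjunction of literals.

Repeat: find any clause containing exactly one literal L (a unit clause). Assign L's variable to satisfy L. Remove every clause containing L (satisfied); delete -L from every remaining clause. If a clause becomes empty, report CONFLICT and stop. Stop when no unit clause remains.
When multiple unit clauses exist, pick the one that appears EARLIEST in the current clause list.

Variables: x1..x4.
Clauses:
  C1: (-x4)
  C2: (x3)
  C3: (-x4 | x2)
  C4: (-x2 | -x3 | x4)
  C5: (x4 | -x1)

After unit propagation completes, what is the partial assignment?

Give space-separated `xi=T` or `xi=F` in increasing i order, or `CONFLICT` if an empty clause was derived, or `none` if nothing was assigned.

unit clause [-4] forces x4=F; simplify:
  drop 4 from [-2, -3, 4] -> [-2, -3]
  drop 4 from [4, -1] -> [-1]
  satisfied 2 clause(s); 3 remain; assigned so far: [4]
unit clause [3] forces x3=T; simplify:
  drop -3 from [-2, -3] -> [-2]
  satisfied 1 clause(s); 2 remain; assigned so far: [3, 4]
unit clause [-2] forces x2=F; simplify:
  satisfied 1 clause(s); 1 remain; assigned so far: [2, 3, 4]
unit clause [-1] forces x1=F; simplify:
  satisfied 1 clause(s); 0 remain; assigned so far: [1, 2, 3, 4]

Answer: x1=F x2=F x3=T x4=F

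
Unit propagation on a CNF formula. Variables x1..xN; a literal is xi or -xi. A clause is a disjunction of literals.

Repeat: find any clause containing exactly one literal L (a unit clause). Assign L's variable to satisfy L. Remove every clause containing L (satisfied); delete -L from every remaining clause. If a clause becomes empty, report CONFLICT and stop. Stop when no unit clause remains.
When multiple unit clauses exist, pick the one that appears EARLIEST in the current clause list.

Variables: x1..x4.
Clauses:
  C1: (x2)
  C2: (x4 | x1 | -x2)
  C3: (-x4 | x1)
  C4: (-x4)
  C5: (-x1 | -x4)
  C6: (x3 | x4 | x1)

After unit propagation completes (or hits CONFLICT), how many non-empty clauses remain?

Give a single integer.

unit clause [2] forces x2=T; simplify:
  drop -2 from [4, 1, -2] -> [4, 1]
  satisfied 1 clause(s); 5 remain; assigned so far: [2]
unit clause [-4] forces x4=F; simplify:
  drop 4 from [4, 1] -> [1]
  drop 4 from [3, 4, 1] -> [3, 1]
  satisfied 3 clause(s); 2 remain; assigned so far: [2, 4]
unit clause [1] forces x1=T; simplify:
  satisfied 2 clause(s); 0 remain; assigned so far: [1, 2, 4]

Answer: 0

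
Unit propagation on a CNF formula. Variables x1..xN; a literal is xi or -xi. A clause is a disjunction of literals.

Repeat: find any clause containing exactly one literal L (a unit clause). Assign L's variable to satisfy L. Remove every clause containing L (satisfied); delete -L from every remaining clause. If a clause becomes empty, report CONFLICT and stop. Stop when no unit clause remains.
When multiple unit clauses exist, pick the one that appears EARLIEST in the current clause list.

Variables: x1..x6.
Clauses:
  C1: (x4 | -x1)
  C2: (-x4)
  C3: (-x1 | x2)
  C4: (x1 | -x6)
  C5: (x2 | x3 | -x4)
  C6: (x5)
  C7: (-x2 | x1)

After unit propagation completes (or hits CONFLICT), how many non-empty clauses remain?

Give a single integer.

unit clause [-4] forces x4=F; simplify:
  drop 4 from [4, -1] -> [-1]
  satisfied 2 clause(s); 5 remain; assigned so far: [4]
unit clause [-1] forces x1=F; simplify:
  drop 1 from [1, -6] -> [-6]
  drop 1 from [-2, 1] -> [-2]
  satisfied 2 clause(s); 3 remain; assigned so far: [1, 4]
unit clause [-6] forces x6=F; simplify:
  satisfied 1 clause(s); 2 remain; assigned so far: [1, 4, 6]
unit clause [5] forces x5=T; simplify:
  satisfied 1 clause(s); 1 remain; assigned so far: [1, 4, 5, 6]
unit clause [-2] forces x2=F; simplify:
  satisfied 1 clause(s); 0 remain; assigned so far: [1, 2, 4, 5, 6]

Answer: 0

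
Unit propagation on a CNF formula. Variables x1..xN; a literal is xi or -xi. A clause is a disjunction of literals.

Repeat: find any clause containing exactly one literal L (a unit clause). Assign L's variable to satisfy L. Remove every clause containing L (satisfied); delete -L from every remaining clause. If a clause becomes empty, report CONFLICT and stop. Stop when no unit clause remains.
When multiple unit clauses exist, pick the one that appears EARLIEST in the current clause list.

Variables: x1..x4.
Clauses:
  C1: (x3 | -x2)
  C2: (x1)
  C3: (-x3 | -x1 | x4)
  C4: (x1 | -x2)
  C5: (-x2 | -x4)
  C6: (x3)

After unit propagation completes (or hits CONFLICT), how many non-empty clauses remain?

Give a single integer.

Answer: 0

Derivation:
unit clause [1] forces x1=T; simplify:
  drop -1 from [-3, -1, 4] -> [-3, 4]
  satisfied 2 clause(s); 4 remain; assigned so far: [1]
unit clause [3] forces x3=T; simplify:
  drop -3 from [-3, 4] -> [4]
  satisfied 2 clause(s); 2 remain; assigned so far: [1, 3]
unit clause [4] forces x4=T; simplify:
  drop -4 from [-2, -4] -> [-2]
  satisfied 1 clause(s); 1 remain; assigned so far: [1, 3, 4]
unit clause [-2] forces x2=F; simplify:
  satisfied 1 clause(s); 0 remain; assigned so far: [1, 2, 3, 4]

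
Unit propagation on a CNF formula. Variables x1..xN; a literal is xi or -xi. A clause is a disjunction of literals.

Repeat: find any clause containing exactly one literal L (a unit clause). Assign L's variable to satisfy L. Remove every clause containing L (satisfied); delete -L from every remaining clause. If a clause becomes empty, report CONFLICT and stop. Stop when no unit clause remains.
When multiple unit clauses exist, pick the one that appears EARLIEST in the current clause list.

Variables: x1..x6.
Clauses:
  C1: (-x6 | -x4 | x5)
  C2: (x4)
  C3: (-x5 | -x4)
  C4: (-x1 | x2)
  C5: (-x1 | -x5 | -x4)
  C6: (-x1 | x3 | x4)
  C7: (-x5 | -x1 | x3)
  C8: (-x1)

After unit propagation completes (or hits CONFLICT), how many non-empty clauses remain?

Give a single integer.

Answer: 0

Derivation:
unit clause [4] forces x4=T; simplify:
  drop -4 from [-6, -4, 5] -> [-6, 5]
  drop -4 from [-5, -4] -> [-5]
  drop -4 from [-1, -5, -4] -> [-1, -5]
  satisfied 2 clause(s); 6 remain; assigned so far: [4]
unit clause [-5] forces x5=F; simplify:
  drop 5 from [-6, 5] -> [-6]
  satisfied 3 clause(s); 3 remain; assigned so far: [4, 5]
unit clause [-6] forces x6=F; simplify:
  satisfied 1 clause(s); 2 remain; assigned so far: [4, 5, 6]
unit clause [-1] forces x1=F; simplify:
  satisfied 2 clause(s); 0 remain; assigned so far: [1, 4, 5, 6]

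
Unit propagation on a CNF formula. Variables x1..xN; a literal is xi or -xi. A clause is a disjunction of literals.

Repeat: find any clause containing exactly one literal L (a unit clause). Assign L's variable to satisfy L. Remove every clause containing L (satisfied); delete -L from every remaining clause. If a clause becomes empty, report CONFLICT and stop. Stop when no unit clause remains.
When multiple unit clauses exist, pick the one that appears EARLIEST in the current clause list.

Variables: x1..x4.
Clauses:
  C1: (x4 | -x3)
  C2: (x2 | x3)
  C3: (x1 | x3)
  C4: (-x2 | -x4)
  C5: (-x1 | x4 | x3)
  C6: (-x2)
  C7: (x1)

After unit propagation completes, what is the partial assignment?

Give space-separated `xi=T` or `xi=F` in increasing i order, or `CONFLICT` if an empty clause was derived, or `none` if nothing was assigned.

unit clause [-2] forces x2=F; simplify:
  drop 2 from [2, 3] -> [3]
  satisfied 2 clause(s); 5 remain; assigned so far: [2]
unit clause [3] forces x3=T; simplify:
  drop -3 from [4, -3] -> [4]
  satisfied 3 clause(s); 2 remain; assigned so far: [2, 3]
unit clause [4] forces x4=T; simplify:
  satisfied 1 clause(s); 1 remain; assigned so far: [2, 3, 4]
unit clause [1] forces x1=T; simplify:
  satisfied 1 clause(s); 0 remain; assigned so far: [1, 2, 3, 4]

Answer: x1=T x2=F x3=T x4=T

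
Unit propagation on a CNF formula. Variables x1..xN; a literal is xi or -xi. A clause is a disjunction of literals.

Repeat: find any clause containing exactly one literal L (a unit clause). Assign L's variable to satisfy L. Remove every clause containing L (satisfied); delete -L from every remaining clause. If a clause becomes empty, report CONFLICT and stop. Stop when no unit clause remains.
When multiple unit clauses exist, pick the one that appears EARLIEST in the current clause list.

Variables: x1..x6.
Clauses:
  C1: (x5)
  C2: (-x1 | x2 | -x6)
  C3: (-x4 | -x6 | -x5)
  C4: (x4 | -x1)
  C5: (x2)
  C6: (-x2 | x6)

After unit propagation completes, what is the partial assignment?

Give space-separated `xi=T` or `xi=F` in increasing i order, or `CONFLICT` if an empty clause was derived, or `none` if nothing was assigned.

Answer: x1=F x2=T x4=F x5=T x6=T

Derivation:
unit clause [5] forces x5=T; simplify:
  drop -5 from [-4, -6, -5] -> [-4, -6]
  satisfied 1 clause(s); 5 remain; assigned so far: [5]
unit clause [2] forces x2=T; simplify:
  drop -2 from [-2, 6] -> [6]
  satisfied 2 clause(s); 3 remain; assigned so far: [2, 5]
unit clause [6] forces x6=T; simplify:
  drop -6 from [-4, -6] -> [-4]
  satisfied 1 clause(s); 2 remain; assigned so far: [2, 5, 6]
unit clause [-4] forces x4=F; simplify:
  drop 4 from [4, -1] -> [-1]
  satisfied 1 clause(s); 1 remain; assigned so far: [2, 4, 5, 6]
unit clause [-1] forces x1=F; simplify:
  satisfied 1 clause(s); 0 remain; assigned so far: [1, 2, 4, 5, 6]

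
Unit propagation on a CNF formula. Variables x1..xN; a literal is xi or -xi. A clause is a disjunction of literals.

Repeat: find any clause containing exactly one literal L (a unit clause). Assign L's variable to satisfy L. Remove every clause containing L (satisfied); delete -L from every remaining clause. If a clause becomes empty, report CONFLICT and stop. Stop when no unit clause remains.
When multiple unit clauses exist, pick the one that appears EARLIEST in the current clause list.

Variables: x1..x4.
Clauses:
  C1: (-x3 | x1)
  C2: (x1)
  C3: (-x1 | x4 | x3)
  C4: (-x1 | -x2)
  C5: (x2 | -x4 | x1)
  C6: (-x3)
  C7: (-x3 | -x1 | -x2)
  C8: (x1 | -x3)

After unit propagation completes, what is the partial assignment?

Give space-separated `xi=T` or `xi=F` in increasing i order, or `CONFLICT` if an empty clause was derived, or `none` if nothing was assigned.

unit clause [1] forces x1=T; simplify:
  drop -1 from [-1, 4, 3] -> [4, 3]
  drop -1 from [-1, -2] -> [-2]
  drop -1 from [-3, -1, -2] -> [-3, -2]
  satisfied 4 clause(s); 4 remain; assigned so far: [1]
unit clause [-2] forces x2=F; simplify:
  satisfied 2 clause(s); 2 remain; assigned so far: [1, 2]
unit clause [-3] forces x3=F; simplify:
  drop 3 from [4, 3] -> [4]
  satisfied 1 clause(s); 1 remain; assigned so far: [1, 2, 3]
unit clause [4] forces x4=T; simplify:
  satisfied 1 clause(s); 0 remain; assigned so far: [1, 2, 3, 4]

Answer: x1=T x2=F x3=F x4=T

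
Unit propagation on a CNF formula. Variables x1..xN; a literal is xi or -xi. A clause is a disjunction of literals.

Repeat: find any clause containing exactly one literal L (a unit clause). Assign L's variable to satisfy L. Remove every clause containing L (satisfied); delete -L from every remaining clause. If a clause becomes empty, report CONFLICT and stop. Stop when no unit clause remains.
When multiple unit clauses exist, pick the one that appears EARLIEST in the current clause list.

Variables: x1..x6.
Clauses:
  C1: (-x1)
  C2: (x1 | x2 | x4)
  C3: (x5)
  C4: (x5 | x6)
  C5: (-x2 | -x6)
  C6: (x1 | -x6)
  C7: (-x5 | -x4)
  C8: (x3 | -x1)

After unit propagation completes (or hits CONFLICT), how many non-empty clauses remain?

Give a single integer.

unit clause [-1] forces x1=F; simplify:
  drop 1 from [1, 2, 4] -> [2, 4]
  drop 1 from [1, -6] -> [-6]
  satisfied 2 clause(s); 6 remain; assigned so far: [1]
unit clause [5] forces x5=T; simplify:
  drop -5 from [-5, -4] -> [-4]
  satisfied 2 clause(s); 4 remain; assigned so far: [1, 5]
unit clause [-6] forces x6=F; simplify:
  satisfied 2 clause(s); 2 remain; assigned so far: [1, 5, 6]
unit clause [-4] forces x4=F; simplify:
  drop 4 from [2, 4] -> [2]
  satisfied 1 clause(s); 1 remain; assigned so far: [1, 4, 5, 6]
unit clause [2] forces x2=T; simplify:
  satisfied 1 clause(s); 0 remain; assigned so far: [1, 2, 4, 5, 6]

Answer: 0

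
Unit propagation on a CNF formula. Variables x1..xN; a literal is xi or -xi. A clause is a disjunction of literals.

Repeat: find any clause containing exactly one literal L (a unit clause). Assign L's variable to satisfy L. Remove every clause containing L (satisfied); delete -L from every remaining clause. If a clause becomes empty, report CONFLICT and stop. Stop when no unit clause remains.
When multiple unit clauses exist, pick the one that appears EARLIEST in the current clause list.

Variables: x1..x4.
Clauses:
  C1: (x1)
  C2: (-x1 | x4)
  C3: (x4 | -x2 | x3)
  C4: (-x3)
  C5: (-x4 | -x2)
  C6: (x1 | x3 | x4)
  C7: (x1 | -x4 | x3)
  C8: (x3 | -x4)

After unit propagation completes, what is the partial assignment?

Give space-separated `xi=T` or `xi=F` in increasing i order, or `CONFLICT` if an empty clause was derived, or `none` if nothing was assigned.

Answer: CONFLICT

Derivation:
unit clause [1] forces x1=T; simplify:
  drop -1 from [-1, 4] -> [4]
  satisfied 3 clause(s); 5 remain; assigned so far: [1]
unit clause [4] forces x4=T; simplify:
  drop -4 from [-4, -2] -> [-2]
  drop -4 from [3, -4] -> [3]
  satisfied 2 clause(s); 3 remain; assigned so far: [1, 4]
unit clause [-3] forces x3=F; simplify:
  drop 3 from [3] -> [] (empty!)
  satisfied 1 clause(s); 2 remain; assigned so far: [1, 3, 4]
CONFLICT (empty clause)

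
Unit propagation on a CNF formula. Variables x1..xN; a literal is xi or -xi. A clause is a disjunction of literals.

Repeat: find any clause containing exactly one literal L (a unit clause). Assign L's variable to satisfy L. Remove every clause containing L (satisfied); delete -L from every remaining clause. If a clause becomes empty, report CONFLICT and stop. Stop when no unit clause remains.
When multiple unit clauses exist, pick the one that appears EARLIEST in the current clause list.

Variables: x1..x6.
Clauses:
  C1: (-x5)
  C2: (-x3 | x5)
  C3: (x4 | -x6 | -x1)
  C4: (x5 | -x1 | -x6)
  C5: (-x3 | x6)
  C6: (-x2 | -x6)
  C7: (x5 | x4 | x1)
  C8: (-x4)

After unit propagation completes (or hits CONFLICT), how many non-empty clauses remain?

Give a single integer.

Answer: 0

Derivation:
unit clause [-5] forces x5=F; simplify:
  drop 5 from [-3, 5] -> [-3]
  drop 5 from [5, -1, -6] -> [-1, -6]
  drop 5 from [5, 4, 1] -> [4, 1]
  satisfied 1 clause(s); 7 remain; assigned so far: [5]
unit clause [-3] forces x3=F; simplify:
  satisfied 2 clause(s); 5 remain; assigned so far: [3, 5]
unit clause [-4] forces x4=F; simplify:
  drop 4 from [4, -6, -1] -> [-6, -1]
  drop 4 from [4, 1] -> [1]
  satisfied 1 clause(s); 4 remain; assigned so far: [3, 4, 5]
unit clause [1] forces x1=T; simplify:
  drop -1 from [-6, -1] -> [-6]
  drop -1 from [-1, -6] -> [-6]
  satisfied 1 clause(s); 3 remain; assigned so far: [1, 3, 4, 5]
unit clause [-6] forces x6=F; simplify:
  satisfied 3 clause(s); 0 remain; assigned so far: [1, 3, 4, 5, 6]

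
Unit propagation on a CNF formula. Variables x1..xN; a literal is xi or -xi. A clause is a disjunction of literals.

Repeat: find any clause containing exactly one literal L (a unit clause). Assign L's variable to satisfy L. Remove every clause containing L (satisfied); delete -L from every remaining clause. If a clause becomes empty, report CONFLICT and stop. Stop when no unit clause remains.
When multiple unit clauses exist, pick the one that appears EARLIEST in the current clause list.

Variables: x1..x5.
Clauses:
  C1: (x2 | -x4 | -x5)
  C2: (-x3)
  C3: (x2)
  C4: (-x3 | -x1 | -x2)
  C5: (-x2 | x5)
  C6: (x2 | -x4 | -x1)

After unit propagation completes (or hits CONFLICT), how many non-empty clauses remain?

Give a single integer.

unit clause [-3] forces x3=F; simplify:
  satisfied 2 clause(s); 4 remain; assigned so far: [3]
unit clause [2] forces x2=T; simplify:
  drop -2 from [-2, 5] -> [5]
  satisfied 3 clause(s); 1 remain; assigned so far: [2, 3]
unit clause [5] forces x5=T; simplify:
  satisfied 1 clause(s); 0 remain; assigned so far: [2, 3, 5]

Answer: 0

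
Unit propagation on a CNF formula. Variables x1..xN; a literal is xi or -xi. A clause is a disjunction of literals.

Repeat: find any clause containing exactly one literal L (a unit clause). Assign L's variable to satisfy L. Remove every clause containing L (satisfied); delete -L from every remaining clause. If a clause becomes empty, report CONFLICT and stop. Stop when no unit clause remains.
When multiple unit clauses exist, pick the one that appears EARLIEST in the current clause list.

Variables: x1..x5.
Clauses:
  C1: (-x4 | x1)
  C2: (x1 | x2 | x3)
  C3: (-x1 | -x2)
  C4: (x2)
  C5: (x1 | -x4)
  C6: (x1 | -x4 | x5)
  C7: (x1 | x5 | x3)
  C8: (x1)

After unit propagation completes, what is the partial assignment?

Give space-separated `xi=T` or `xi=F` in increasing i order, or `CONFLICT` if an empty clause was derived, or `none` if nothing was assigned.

Answer: CONFLICT

Derivation:
unit clause [2] forces x2=T; simplify:
  drop -2 from [-1, -2] -> [-1]
  satisfied 2 clause(s); 6 remain; assigned so far: [2]
unit clause [-1] forces x1=F; simplify:
  drop 1 from [-4, 1] -> [-4]
  drop 1 from [1, -4] -> [-4]
  drop 1 from [1, -4, 5] -> [-4, 5]
  drop 1 from [1, 5, 3] -> [5, 3]
  drop 1 from [1] -> [] (empty!)
  satisfied 1 clause(s); 5 remain; assigned so far: [1, 2]
CONFLICT (empty clause)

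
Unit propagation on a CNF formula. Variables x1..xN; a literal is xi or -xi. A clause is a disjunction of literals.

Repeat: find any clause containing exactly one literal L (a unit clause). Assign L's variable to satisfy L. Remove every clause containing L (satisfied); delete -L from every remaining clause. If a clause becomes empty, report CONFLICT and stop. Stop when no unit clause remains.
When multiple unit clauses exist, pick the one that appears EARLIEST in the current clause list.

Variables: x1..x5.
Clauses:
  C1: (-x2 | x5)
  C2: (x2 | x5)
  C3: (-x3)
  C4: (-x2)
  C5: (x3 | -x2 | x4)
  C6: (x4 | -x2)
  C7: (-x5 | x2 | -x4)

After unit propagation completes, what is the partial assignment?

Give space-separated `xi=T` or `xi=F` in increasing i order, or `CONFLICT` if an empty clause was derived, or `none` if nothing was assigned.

Answer: x2=F x3=F x4=F x5=T

Derivation:
unit clause [-3] forces x3=F; simplify:
  drop 3 from [3, -2, 4] -> [-2, 4]
  satisfied 1 clause(s); 6 remain; assigned so far: [3]
unit clause [-2] forces x2=F; simplify:
  drop 2 from [2, 5] -> [5]
  drop 2 from [-5, 2, -4] -> [-5, -4]
  satisfied 4 clause(s); 2 remain; assigned so far: [2, 3]
unit clause [5] forces x5=T; simplify:
  drop -5 from [-5, -4] -> [-4]
  satisfied 1 clause(s); 1 remain; assigned so far: [2, 3, 5]
unit clause [-4] forces x4=F; simplify:
  satisfied 1 clause(s); 0 remain; assigned so far: [2, 3, 4, 5]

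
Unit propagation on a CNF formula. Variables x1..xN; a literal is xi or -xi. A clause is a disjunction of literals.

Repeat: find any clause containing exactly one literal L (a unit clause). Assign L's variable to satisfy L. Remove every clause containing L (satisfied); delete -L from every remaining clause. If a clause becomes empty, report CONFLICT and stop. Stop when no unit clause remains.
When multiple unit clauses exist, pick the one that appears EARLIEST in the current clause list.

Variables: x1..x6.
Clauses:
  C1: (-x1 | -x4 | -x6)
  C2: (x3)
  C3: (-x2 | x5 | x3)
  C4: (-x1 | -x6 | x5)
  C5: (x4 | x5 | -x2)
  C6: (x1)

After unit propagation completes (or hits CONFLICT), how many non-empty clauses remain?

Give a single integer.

unit clause [3] forces x3=T; simplify:
  satisfied 2 clause(s); 4 remain; assigned so far: [3]
unit clause [1] forces x1=T; simplify:
  drop -1 from [-1, -4, -6] -> [-4, -6]
  drop -1 from [-1, -6, 5] -> [-6, 5]
  satisfied 1 clause(s); 3 remain; assigned so far: [1, 3]

Answer: 3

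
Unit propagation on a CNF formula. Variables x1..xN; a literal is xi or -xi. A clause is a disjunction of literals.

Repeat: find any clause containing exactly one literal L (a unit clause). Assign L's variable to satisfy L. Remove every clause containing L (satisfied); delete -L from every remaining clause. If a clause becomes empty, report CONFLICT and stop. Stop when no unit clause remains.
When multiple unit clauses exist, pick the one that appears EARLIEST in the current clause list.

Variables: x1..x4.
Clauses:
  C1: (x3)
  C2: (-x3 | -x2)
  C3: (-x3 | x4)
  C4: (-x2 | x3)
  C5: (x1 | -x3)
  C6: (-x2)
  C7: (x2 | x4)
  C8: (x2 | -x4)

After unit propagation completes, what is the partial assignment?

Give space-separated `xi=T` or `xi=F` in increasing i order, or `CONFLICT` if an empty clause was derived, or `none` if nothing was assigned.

Answer: CONFLICT

Derivation:
unit clause [3] forces x3=T; simplify:
  drop -3 from [-3, -2] -> [-2]
  drop -3 from [-3, 4] -> [4]
  drop -3 from [1, -3] -> [1]
  satisfied 2 clause(s); 6 remain; assigned so far: [3]
unit clause [-2] forces x2=F; simplify:
  drop 2 from [2, 4] -> [4]
  drop 2 from [2, -4] -> [-4]
  satisfied 2 clause(s); 4 remain; assigned so far: [2, 3]
unit clause [4] forces x4=T; simplify:
  drop -4 from [-4] -> [] (empty!)
  satisfied 2 clause(s); 2 remain; assigned so far: [2, 3, 4]
CONFLICT (empty clause)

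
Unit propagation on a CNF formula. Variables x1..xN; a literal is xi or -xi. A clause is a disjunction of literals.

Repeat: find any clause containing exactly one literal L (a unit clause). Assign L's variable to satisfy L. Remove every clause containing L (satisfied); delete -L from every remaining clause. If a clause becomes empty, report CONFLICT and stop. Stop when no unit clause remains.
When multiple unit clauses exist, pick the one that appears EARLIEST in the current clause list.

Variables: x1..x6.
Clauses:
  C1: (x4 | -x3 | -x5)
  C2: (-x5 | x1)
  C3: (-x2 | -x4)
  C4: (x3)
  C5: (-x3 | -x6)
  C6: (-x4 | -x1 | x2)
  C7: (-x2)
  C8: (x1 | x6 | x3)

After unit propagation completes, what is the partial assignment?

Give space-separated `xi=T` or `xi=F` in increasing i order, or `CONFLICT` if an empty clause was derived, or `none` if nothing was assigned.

unit clause [3] forces x3=T; simplify:
  drop -3 from [4, -3, -5] -> [4, -5]
  drop -3 from [-3, -6] -> [-6]
  satisfied 2 clause(s); 6 remain; assigned so far: [3]
unit clause [-6] forces x6=F; simplify:
  satisfied 1 clause(s); 5 remain; assigned so far: [3, 6]
unit clause [-2] forces x2=F; simplify:
  drop 2 from [-4, -1, 2] -> [-4, -1]
  satisfied 2 clause(s); 3 remain; assigned so far: [2, 3, 6]

Answer: x2=F x3=T x6=F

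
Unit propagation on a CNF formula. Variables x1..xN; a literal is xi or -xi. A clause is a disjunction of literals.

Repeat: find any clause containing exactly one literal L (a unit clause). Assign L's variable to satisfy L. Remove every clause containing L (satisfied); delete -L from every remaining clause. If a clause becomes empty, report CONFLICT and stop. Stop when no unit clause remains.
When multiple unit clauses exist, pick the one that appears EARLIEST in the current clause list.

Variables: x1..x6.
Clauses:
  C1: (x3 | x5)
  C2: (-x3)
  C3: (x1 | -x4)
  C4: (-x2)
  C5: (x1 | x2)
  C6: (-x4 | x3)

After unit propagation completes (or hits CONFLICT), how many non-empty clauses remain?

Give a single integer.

unit clause [-3] forces x3=F; simplify:
  drop 3 from [3, 5] -> [5]
  drop 3 from [-4, 3] -> [-4]
  satisfied 1 clause(s); 5 remain; assigned so far: [3]
unit clause [5] forces x5=T; simplify:
  satisfied 1 clause(s); 4 remain; assigned so far: [3, 5]
unit clause [-2] forces x2=F; simplify:
  drop 2 from [1, 2] -> [1]
  satisfied 1 clause(s); 3 remain; assigned so far: [2, 3, 5]
unit clause [1] forces x1=T; simplify:
  satisfied 2 clause(s); 1 remain; assigned so far: [1, 2, 3, 5]
unit clause [-4] forces x4=F; simplify:
  satisfied 1 clause(s); 0 remain; assigned so far: [1, 2, 3, 4, 5]

Answer: 0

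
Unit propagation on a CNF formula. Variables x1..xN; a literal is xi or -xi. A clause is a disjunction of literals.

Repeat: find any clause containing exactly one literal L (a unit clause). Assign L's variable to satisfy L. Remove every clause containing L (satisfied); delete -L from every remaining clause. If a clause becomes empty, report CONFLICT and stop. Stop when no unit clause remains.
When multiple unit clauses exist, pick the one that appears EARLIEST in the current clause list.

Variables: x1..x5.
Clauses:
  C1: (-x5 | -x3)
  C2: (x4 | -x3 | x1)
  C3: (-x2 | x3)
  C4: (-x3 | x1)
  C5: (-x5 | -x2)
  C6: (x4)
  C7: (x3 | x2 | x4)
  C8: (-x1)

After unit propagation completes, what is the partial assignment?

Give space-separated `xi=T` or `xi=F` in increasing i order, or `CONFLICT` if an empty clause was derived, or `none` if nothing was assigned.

Answer: x1=F x2=F x3=F x4=T

Derivation:
unit clause [4] forces x4=T; simplify:
  satisfied 3 clause(s); 5 remain; assigned so far: [4]
unit clause [-1] forces x1=F; simplify:
  drop 1 from [-3, 1] -> [-3]
  satisfied 1 clause(s); 4 remain; assigned so far: [1, 4]
unit clause [-3] forces x3=F; simplify:
  drop 3 from [-2, 3] -> [-2]
  satisfied 2 clause(s); 2 remain; assigned so far: [1, 3, 4]
unit clause [-2] forces x2=F; simplify:
  satisfied 2 clause(s); 0 remain; assigned so far: [1, 2, 3, 4]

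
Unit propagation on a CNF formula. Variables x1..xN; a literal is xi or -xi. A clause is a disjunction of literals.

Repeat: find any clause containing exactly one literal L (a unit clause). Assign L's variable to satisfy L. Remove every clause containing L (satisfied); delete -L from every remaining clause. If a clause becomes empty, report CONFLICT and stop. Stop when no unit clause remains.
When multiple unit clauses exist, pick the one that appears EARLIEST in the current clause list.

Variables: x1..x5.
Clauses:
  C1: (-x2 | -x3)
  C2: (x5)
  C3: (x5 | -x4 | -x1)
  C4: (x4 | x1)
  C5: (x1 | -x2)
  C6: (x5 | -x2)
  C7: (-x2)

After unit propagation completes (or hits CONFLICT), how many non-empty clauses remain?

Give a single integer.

unit clause [5] forces x5=T; simplify:
  satisfied 3 clause(s); 4 remain; assigned so far: [5]
unit clause [-2] forces x2=F; simplify:
  satisfied 3 clause(s); 1 remain; assigned so far: [2, 5]

Answer: 1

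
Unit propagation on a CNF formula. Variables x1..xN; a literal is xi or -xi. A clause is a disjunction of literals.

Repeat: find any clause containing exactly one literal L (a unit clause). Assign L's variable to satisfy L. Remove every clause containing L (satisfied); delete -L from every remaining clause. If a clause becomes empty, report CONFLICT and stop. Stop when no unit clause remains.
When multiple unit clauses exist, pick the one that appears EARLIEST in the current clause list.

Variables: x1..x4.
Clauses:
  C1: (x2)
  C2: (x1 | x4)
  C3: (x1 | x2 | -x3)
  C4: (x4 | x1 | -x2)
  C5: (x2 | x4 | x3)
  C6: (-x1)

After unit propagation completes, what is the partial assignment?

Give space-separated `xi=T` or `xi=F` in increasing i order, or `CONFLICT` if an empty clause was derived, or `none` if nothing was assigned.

unit clause [2] forces x2=T; simplify:
  drop -2 from [4, 1, -2] -> [4, 1]
  satisfied 3 clause(s); 3 remain; assigned so far: [2]
unit clause [-1] forces x1=F; simplify:
  drop 1 from [1, 4] -> [4]
  drop 1 from [4, 1] -> [4]
  satisfied 1 clause(s); 2 remain; assigned so far: [1, 2]
unit clause [4] forces x4=T; simplify:
  satisfied 2 clause(s); 0 remain; assigned so far: [1, 2, 4]

Answer: x1=F x2=T x4=T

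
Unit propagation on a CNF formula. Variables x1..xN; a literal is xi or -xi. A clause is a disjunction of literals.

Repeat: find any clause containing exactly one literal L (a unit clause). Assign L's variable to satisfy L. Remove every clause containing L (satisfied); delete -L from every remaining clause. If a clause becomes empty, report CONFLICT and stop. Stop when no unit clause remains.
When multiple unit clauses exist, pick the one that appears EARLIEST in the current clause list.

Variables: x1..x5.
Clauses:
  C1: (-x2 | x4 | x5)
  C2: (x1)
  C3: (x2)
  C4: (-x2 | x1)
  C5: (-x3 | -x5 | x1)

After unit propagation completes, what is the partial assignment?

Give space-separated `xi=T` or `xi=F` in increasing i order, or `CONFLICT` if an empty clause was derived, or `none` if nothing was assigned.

unit clause [1] forces x1=T; simplify:
  satisfied 3 clause(s); 2 remain; assigned so far: [1]
unit clause [2] forces x2=T; simplify:
  drop -2 from [-2, 4, 5] -> [4, 5]
  satisfied 1 clause(s); 1 remain; assigned so far: [1, 2]

Answer: x1=T x2=T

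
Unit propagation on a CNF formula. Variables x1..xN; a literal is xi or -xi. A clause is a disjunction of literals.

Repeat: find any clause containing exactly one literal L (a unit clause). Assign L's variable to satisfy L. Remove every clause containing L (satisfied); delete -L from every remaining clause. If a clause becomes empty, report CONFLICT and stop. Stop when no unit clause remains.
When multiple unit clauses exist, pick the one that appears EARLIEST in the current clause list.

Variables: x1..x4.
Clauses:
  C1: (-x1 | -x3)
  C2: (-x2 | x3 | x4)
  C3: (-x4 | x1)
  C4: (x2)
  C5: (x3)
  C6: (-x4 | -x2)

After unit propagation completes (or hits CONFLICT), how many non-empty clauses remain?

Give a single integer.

Answer: 0

Derivation:
unit clause [2] forces x2=T; simplify:
  drop -2 from [-2, 3, 4] -> [3, 4]
  drop -2 from [-4, -2] -> [-4]
  satisfied 1 clause(s); 5 remain; assigned so far: [2]
unit clause [3] forces x3=T; simplify:
  drop -3 from [-1, -3] -> [-1]
  satisfied 2 clause(s); 3 remain; assigned so far: [2, 3]
unit clause [-1] forces x1=F; simplify:
  drop 1 from [-4, 1] -> [-4]
  satisfied 1 clause(s); 2 remain; assigned so far: [1, 2, 3]
unit clause [-4] forces x4=F; simplify:
  satisfied 2 clause(s); 0 remain; assigned so far: [1, 2, 3, 4]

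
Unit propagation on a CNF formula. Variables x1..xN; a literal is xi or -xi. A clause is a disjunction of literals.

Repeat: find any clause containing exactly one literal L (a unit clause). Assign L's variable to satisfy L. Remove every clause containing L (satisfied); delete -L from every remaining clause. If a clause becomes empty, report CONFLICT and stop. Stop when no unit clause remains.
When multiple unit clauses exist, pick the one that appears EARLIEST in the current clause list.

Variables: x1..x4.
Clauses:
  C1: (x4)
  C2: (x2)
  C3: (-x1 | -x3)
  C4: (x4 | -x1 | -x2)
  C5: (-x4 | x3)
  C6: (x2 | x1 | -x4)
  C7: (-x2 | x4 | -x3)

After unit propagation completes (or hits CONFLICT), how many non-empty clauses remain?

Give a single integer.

Answer: 0

Derivation:
unit clause [4] forces x4=T; simplify:
  drop -4 from [-4, 3] -> [3]
  drop -4 from [2, 1, -4] -> [2, 1]
  satisfied 3 clause(s); 4 remain; assigned so far: [4]
unit clause [2] forces x2=T; simplify:
  satisfied 2 clause(s); 2 remain; assigned so far: [2, 4]
unit clause [3] forces x3=T; simplify:
  drop -3 from [-1, -3] -> [-1]
  satisfied 1 clause(s); 1 remain; assigned so far: [2, 3, 4]
unit clause [-1] forces x1=F; simplify:
  satisfied 1 clause(s); 0 remain; assigned so far: [1, 2, 3, 4]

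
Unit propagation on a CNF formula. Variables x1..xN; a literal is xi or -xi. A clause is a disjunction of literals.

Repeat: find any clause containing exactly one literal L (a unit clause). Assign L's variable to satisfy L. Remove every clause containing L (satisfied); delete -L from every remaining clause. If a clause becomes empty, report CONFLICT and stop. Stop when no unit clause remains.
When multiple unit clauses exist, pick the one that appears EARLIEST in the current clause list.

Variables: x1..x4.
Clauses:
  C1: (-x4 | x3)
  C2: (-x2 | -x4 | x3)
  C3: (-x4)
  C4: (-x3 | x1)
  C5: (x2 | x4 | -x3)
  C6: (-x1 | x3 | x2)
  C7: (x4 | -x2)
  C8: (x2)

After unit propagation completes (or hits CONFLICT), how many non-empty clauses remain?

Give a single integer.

unit clause [-4] forces x4=F; simplify:
  drop 4 from [2, 4, -3] -> [2, -3]
  drop 4 from [4, -2] -> [-2]
  satisfied 3 clause(s); 5 remain; assigned so far: [4]
unit clause [-2] forces x2=F; simplify:
  drop 2 from [2, -3] -> [-3]
  drop 2 from [-1, 3, 2] -> [-1, 3]
  drop 2 from [2] -> [] (empty!)
  satisfied 1 clause(s); 4 remain; assigned so far: [2, 4]
CONFLICT (empty clause)

Answer: 3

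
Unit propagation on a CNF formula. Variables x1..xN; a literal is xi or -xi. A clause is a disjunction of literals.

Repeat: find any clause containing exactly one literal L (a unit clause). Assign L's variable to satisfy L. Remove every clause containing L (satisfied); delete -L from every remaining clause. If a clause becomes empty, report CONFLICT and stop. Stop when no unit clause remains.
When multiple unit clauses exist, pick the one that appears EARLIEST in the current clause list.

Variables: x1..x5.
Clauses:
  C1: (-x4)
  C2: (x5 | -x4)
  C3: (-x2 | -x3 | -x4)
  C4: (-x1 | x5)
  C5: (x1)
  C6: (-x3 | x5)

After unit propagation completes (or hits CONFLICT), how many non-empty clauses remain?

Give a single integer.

unit clause [-4] forces x4=F; simplify:
  satisfied 3 clause(s); 3 remain; assigned so far: [4]
unit clause [1] forces x1=T; simplify:
  drop -1 from [-1, 5] -> [5]
  satisfied 1 clause(s); 2 remain; assigned so far: [1, 4]
unit clause [5] forces x5=T; simplify:
  satisfied 2 clause(s); 0 remain; assigned so far: [1, 4, 5]

Answer: 0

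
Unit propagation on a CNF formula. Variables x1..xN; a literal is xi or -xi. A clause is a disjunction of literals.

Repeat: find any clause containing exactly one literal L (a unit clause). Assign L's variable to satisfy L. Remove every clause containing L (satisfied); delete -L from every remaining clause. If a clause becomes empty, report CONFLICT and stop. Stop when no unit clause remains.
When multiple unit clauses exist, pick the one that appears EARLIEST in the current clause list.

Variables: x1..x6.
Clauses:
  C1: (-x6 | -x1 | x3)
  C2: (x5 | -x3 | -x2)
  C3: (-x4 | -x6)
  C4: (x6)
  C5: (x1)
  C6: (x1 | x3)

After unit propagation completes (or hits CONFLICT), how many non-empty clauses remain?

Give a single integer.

unit clause [6] forces x6=T; simplify:
  drop -6 from [-6, -1, 3] -> [-1, 3]
  drop -6 from [-4, -6] -> [-4]
  satisfied 1 clause(s); 5 remain; assigned so far: [6]
unit clause [-4] forces x4=F; simplify:
  satisfied 1 clause(s); 4 remain; assigned so far: [4, 6]
unit clause [1] forces x1=T; simplify:
  drop -1 from [-1, 3] -> [3]
  satisfied 2 clause(s); 2 remain; assigned so far: [1, 4, 6]
unit clause [3] forces x3=T; simplify:
  drop -3 from [5, -3, -2] -> [5, -2]
  satisfied 1 clause(s); 1 remain; assigned so far: [1, 3, 4, 6]

Answer: 1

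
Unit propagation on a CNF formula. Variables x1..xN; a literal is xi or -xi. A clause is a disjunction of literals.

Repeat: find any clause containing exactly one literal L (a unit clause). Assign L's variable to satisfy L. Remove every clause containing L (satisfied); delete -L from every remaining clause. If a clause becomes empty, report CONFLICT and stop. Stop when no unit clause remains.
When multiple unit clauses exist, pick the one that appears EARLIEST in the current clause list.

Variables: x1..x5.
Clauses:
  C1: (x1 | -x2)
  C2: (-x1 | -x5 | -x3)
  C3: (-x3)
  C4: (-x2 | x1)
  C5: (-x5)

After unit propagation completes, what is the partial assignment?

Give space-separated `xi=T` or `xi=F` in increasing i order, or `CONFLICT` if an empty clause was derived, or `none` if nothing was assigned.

unit clause [-3] forces x3=F; simplify:
  satisfied 2 clause(s); 3 remain; assigned so far: [3]
unit clause [-5] forces x5=F; simplify:
  satisfied 1 clause(s); 2 remain; assigned so far: [3, 5]

Answer: x3=F x5=F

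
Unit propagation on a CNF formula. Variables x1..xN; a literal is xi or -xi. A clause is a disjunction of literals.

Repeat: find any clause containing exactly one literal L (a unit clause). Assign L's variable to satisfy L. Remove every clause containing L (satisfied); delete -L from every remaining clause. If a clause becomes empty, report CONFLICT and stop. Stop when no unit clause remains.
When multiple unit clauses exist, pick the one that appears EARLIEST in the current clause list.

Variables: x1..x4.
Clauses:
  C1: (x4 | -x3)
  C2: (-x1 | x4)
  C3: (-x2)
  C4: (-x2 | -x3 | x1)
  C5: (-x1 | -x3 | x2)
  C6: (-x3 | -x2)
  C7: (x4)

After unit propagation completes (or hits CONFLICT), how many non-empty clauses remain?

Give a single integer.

Answer: 1

Derivation:
unit clause [-2] forces x2=F; simplify:
  drop 2 from [-1, -3, 2] -> [-1, -3]
  satisfied 3 clause(s); 4 remain; assigned so far: [2]
unit clause [4] forces x4=T; simplify:
  satisfied 3 clause(s); 1 remain; assigned so far: [2, 4]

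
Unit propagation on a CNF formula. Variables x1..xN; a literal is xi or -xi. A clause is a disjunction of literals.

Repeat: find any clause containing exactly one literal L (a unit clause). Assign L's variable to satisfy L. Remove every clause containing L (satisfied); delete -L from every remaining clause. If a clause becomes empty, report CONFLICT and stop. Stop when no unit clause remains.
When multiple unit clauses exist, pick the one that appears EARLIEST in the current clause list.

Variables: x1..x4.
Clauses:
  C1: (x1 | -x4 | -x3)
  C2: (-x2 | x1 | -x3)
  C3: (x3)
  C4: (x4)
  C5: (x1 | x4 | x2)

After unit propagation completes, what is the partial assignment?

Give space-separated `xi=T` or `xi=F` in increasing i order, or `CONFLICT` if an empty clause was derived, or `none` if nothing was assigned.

Answer: x1=T x3=T x4=T

Derivation:
unit clause [3] forces x3=T; simplify:
  drop -3 from [1, -4, -3] -> [1, -4]
  drop -3 from [-2, 1, -3] -> [-2, 1]
  satisfied 1 clause(s); 4 remain; assigned so far: [3]
unit clause [4] forces x4=T; simplify:
  drop -4 from [1, -4] -> [1]
  satisfied 2 clause(s); 2 remain; assigned so far: [3, 4]
unit clause [1] forces x1=T; simplify:
  satisfied 2 clause(s); 0 remain; assigned so far: [1, 3, 4]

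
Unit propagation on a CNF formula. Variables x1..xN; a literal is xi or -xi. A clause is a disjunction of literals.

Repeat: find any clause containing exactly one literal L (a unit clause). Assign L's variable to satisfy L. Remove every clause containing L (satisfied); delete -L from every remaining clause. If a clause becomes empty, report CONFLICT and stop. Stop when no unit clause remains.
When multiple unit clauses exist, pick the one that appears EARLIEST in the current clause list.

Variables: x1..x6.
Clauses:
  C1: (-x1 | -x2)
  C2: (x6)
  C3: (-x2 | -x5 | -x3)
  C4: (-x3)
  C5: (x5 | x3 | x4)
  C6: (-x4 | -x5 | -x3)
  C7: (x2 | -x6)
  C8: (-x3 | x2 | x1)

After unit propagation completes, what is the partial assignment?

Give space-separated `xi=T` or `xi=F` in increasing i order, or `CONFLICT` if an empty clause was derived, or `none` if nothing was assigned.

unit clause [6] forces x6=T; simplify:
  drop -6 from [2, -6] -> [2]
  satisfied 1 clause(s); 7 remain; assigned so far: [6]
unit clause [-3] forces x3=F; simplify:
  drop 3 from [5, 3, 4] -> [5, 4]
  satisfied 4 clause(s); 3 remain; assigned so far: [3, 6]
unit clause [2] forces x2=T; simplify:
  drop -2 from [-1, -2] -> [-1]
  satisfied 1 clause(s); 2 remain; assigned so far: [2, 3, 6]
unit clause [-1] forces x1=F; simplify:
  satisfied 1 clause(s); 1 remain; assigned so far: [1, 2, 3, 6]

Answer: x1=F x2=T x3=F x6=T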